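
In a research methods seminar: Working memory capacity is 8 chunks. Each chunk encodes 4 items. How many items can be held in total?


Total items = chunks * items_per_chunk
= 8 * 4
= 32


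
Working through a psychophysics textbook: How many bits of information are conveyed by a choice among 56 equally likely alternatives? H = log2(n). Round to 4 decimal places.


H = log2(n)
H = log2(56)
= 5.8074


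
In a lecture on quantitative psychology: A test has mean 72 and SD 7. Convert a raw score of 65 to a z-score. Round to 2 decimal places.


z = (X - mu) / sigma
= (65 - 72) / 7
= -7 / 7
= -1.00


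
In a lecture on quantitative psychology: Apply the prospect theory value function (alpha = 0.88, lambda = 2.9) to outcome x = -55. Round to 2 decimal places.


Since x = -55 < 0, use v(x) = -lambda*(-x)^alpha
(-x) = 55
55^0.88 = 34.0032
v(-55) = -2.9 * 34.0032
= -98.61


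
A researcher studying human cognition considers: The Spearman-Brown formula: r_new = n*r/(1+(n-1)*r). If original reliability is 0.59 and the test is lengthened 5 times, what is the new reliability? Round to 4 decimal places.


r_new = n*r / (1 + (n-1)*r)
Numerator = 5 * 0.59 = 2.95
Denominator = 1 + 4 * 0.59 = 3.36
r_new = 2.95 / 3.36
= 0.8780


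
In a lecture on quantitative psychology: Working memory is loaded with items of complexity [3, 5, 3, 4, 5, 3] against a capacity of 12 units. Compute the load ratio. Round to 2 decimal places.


Total complexity = 3 + 5 + 3 + 4 + 5 + 3 = 23
Load = total / capacity = 23 / 12
= 1.92


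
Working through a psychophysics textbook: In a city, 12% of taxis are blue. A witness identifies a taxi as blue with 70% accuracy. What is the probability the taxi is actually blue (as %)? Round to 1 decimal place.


P(blue | says blue) = P(says blue | blue)*P(blue) / [P(says blue | blue)*P(blue) + P(says blue | not blue)*P(not blue)]
Numerator = 0.7 * 0.12 = 0.084
False identification = 0.3 * 0.88 = 0.264
P = 0.084 / (0.084 + 0.264)
= 0.084 / 0.348
As percentage = 24.1


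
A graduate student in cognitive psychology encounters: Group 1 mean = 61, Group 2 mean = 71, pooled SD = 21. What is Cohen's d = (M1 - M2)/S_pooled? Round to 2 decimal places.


Cohen's d = (M1 - M2) / S_pooled
= (61 - 71) / 21
= -10 / 21
= -0.48


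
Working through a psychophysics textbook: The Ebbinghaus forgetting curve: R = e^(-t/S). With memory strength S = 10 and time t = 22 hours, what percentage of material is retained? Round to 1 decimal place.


R = e^(-t/S)
-t/S = -22/10 = -2.2
R = e^(-2.2) = 0.110803
Percentage = 0.110803 * 100
= 11.1


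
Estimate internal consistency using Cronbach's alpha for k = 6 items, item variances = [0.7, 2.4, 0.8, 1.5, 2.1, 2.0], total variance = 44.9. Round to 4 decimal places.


alpha = (k/(k-1)) * (1 - sum(s_i^2)/s_total^2)
sum(item variances) = 9.5
k/(k-1) = 6/5 = 1.2
1 - 9.5/44.9 = 1 - 0.211581 = 0.788419
alpha = 1.2 * 0.788419
= 0.9461


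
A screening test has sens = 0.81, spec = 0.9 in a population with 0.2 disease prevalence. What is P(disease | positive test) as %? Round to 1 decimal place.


PPV = (sens * prev) / (sens * prev + (1-spec) * (1-prev))
Numerator = 0.81 * 0.2 = 0.162
P(positive and no disease) = (1 - spec) * (1 - prev) = (1 - 0.9) * (1 - 0.2) = 0.08
Denominator = 0.162 + 0.08 = 0.242
PPV = 0.162 / 0.242 = 0.669421
As percentage = 66.9


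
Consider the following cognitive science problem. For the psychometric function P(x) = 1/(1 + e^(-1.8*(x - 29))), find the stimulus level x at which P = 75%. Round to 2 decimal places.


At P = 0.75: 0.75 = 1/(1 + e^(-k*(x-x0)))
Solving: e^(-k*(x-x0)) = 1/3
x = x0 + ln(3)/k
ln(3) = 1.0986
x = 29 + 1.0986/1.8
= 29 + 0.6103
= 29.61


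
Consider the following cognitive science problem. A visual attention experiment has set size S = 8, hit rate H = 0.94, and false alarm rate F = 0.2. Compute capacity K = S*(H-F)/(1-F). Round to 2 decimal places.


K = S * (H - F) / (1 - F)
H - F = 0.74
1 - F = 0.8
K = 8 * 0.74 / 0.8
= 7.40


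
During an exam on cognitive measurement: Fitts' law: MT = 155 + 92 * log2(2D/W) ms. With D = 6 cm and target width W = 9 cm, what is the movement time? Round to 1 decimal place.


MT = 155 + 92 * log2(2*6/9)
2D/W = 1.333333
log2(1.333333) = 0.415
MT = 155 + 92 * 0.415
= 193.2 ms


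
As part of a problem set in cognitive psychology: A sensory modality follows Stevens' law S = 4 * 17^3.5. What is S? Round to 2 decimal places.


S = 4 * 17^3.5
17^3.5 = 20256.8179
S = 4 * 20256.8179
= 81027.27


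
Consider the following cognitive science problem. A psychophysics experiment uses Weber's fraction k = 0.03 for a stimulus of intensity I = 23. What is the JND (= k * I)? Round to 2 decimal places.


JND = k * I
JND = 0.03 * 23
= 0.69


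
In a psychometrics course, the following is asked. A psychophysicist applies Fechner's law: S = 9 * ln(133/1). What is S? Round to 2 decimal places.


S = 9 * ln(133/1)
I/I0 = 133.0
ln(133.0) = 4.8903
S = 9 * 4.8903
= 44.01


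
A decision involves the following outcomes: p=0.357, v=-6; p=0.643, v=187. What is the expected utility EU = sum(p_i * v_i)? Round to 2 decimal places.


EU = sum(p_i * v_i)
0.357 * -6 = -2.142
0.643 * 187 = 120.241
EU = -2.142 + 120.241
= 118.10


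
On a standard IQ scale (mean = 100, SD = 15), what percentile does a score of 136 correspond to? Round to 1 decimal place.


z = (IQ - mean) / SD
z = (136 - 100) / 15 = 2.4
Percentile = Phi(2.4) * 100
Phi(2.4) = 0.991802
= 99.2


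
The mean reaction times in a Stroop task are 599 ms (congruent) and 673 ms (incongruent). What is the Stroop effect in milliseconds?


Stroop effect = RT(incongruent) - RT(congruent)
= 673 - 599
= 74 ms


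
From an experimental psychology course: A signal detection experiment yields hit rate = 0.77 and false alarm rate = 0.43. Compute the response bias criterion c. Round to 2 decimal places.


c = -0.5 * (z(HR) + z(FAR))
z(0.77) = 0.7388
z(0.43) = -0.1764
c = -0.5 * (0.7388 + -0.1764)
= -0.5 * 0.5624
= -0.28


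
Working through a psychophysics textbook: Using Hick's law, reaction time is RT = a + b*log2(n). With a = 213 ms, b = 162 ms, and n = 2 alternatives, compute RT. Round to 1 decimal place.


RT = 213 + 162 * log2(2)
log2(2) = 1.0
RT = 213 + 162 * 1.0
= 213 + 162.0
= 375.0 ms


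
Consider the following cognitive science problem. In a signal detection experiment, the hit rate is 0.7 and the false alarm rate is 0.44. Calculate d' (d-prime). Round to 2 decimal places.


d' = z(HR) - z(FAR)
z(0.7) = 0.5244
z(0.44) = -0.151
d' = 0.5244 - -0.151
= 0.68


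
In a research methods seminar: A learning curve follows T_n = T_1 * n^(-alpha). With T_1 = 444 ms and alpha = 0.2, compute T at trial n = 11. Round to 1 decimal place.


T_n = 444 * 11^(-0.2)
11^(-0.2) = 0.619044
T_n = 444 * 0.619044
= 274.9 ms


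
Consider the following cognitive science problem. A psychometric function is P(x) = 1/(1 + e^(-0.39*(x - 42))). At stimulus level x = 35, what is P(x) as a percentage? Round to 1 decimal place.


P(x) = 1/(1 + e^(-0.39*(35 - 42)))
Exponent = -0.39 * -7 = 2.73
e^(2.73) = 15.332887
P = 1/(1 + 15.332887) = 0.061226
Percentage = 6.1


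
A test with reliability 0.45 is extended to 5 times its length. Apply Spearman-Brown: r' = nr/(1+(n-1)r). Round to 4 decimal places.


r_new = n*r / (1 + (n-1)*r)
Numerator = 5 * 0.45 = 2.25
Denominator = 1 + 4 * 0.45 = 2.8
r_new = 2.25 / 2.8
= 0.8036


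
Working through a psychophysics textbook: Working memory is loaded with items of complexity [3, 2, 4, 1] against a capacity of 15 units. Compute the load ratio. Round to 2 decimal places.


Total complexity = 3 + 2 + 4 + 1 = 10
Load = total / capacity = 10 / 15
= 0.67


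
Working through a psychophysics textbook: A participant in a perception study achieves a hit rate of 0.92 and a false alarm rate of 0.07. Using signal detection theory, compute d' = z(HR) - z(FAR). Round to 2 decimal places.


d' = z(HR) - z(FAR)
z(0.92) = 1.4051
z(0.07) = -1.4758
d' = 1.4051 - -1.4758
= 2.88


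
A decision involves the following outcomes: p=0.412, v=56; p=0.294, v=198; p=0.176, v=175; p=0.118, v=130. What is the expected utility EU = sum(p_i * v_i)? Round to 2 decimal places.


EU = sum(p_i * v_i)
0.412 * 56 = 23.072
0.294 * 198 = 58.212
0.176 * 175 = 30.8
0.118 * 130 = 15.34
EU = 23.072 + 58.212 + 30.8 + 15.34
= 127.42


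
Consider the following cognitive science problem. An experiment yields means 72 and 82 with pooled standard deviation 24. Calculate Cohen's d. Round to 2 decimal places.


Cohen's d = (M1 - M2) / S_pooled
= (72 - 82) / 24
= -10 / 24
= -0.42


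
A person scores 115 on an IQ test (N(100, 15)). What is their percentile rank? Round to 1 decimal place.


z = (IQ - mean) / SD
z = (115 - 100) / 15 = 1.0
Percentile = Phi(1.0) * 100
Phi(1.0) = 0.841345
= 84.1


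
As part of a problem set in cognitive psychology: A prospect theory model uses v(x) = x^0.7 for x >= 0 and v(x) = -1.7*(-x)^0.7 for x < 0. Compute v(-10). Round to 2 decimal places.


Since x = -10 < 0, use v(x) = -lambda*(-x)^alpha
(-x) = 10
10^0.7 = 5.0119
v(-10) = -1.7 * 5.0119
= -8.52


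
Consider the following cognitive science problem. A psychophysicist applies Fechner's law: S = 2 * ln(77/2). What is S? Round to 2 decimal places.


S = 2 * ln(77/2)
I/I0 = 38.5
ln(38.5) = 3.6507
S = 2 * 3.6507
= 7.30


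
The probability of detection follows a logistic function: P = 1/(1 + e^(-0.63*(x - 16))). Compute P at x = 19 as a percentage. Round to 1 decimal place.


P(x) = 1/(1 + e^(-0.63*(19 - 16)))
Exponent = -0.63 * 3 = -1.89
e^(-1.89) = 0.151072
P = 1/(1 + 0.151072) = 0.868755
Percentage = 86.9


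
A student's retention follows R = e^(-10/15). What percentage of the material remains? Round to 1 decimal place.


R = e^(-t/S)
-t/S = -10/15 = -0.666667
R = e^(-0.666667) = 0.513417
Percentage = 0.513417 * 100
= 51.3


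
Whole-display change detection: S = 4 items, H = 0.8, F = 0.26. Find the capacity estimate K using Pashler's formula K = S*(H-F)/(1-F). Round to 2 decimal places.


K = S * (H - F) / (1 - F)
H - F = 0.54
1 - F = 0.74
K = 4 * 0.54 / 0.74
= 2.92


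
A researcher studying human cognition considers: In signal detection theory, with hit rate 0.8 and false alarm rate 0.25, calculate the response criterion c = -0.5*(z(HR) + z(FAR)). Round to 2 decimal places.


c = -0.5 * (z(HR) + z(FAR))
z(0.8) = 0.8416
z(0.25) = -0.6745
c = -0.5 * (0.8416 + -0.6745)
= -0.5 * 0.1671
= -0.08


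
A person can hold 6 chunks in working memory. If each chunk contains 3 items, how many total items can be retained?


Total items = chunks * items_per_chunk
= 6 * 3
= 18


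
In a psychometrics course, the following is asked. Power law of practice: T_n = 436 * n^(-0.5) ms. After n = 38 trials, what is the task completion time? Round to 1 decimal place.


T_n = 436 * 38^(-0.5)
38^(-0.5) = 0.162221
T_n = 436 * 0.162221
= 70.7 ms


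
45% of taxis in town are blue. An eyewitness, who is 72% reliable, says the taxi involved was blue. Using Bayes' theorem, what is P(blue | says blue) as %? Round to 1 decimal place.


P(blue | says blue) = P(says blue | blue)*P(blue) / [P(says blue | blue)*P(blue) + P(says blue | not blue)*P(not blue)]
Numerator = 0.72 * 0.45 = 0.324
False identification = 0.28 * 0.55 = 0.154
P = 0.324 / (0.324 + 0.154)
= 0.324 / 0.478
As percentage = 67.8


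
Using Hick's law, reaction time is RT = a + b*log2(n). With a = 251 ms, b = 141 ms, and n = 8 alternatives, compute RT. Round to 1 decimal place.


RT = 251 + 141 * log2(8)
log2(8) = 3.0
RT = 251 + 141 * 3.0
= 251 + 423.0
= 674.0 ms


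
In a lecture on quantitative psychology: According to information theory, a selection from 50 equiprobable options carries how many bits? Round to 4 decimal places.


H = log2(n)
H = log2(50)
= 5.6439


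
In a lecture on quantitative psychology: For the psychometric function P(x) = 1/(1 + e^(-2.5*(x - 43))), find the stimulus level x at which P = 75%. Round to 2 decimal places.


At P = 0.75: 0.75 = 1/(1 + e^(-k*(x-x0)))
Solving: e^(-k*(x-x0)) = 1/3
x = x0 + ln(3)/k
ln(3) = 1.0986
x = 43 + 1.0986/2.5
= 43 + 0.4394
= 43.44


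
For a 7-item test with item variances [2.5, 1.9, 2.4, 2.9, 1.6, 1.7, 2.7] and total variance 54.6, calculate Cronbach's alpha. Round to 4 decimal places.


alpha = (k/(k-1)) * (1 - sum(s_i^2)/s_total^2)
sum(item variances) = 15.7
k/(k-1) = 7/6 = 1.166667
1 - 15.7/54.6 = 1 - 0.287546 = 0.712454
alpha = 1.166667 * 0.712454
= 0.8312


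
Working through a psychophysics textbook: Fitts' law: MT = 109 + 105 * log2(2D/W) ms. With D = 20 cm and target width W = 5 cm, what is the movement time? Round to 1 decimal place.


MT = 109 + 105 * log2(2*20/5)
2D/W = 8.0
log2(8.0) = 3.0
MT = 109 + 105 * 3.0
= 424.0 ms


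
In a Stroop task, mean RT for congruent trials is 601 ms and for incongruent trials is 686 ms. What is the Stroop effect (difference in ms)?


Stroop effect = RT(incongruent) - RT(congruent)
= 686 - 601
= 85 ms


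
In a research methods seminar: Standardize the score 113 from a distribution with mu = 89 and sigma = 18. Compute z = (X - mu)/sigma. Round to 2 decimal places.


z = (X - mu) / sigma
= (113 - 89) / 18
= 24 / 18
= 1.33


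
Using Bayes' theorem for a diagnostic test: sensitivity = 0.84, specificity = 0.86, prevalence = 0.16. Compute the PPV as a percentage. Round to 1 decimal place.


PPV = (sens * prev) / (sens * prev + (1-spec) * (1-prev))
Numerator = 0.84 * 0.16 = 0.1344
P(positive and no disease) = (1 - spec) * (1 - prev) = (1 - 0.86) * (1 - 0.16) = 0.1176
Denominator = 0.1344 + 0.1176 = 0.252
PPV = 0.1344 / 0.252 = 0.533333
As percentage = 53.3


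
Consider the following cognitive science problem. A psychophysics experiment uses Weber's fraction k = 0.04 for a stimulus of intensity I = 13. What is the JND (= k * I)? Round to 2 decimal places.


JND = k * I
JND = 0.04 * 13
= 0.52


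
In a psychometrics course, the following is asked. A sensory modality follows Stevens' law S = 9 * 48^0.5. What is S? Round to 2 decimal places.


S = 9 * 48^0.5
48^0.5 = 6.9282
S = 9 * 6.9282
= 62.35


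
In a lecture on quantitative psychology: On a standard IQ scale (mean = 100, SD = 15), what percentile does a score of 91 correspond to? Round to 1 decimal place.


z = (IQ - mean) / SD
z = (91 - 100) / 15 = -0.6
Percentile = Phi(-0.6) * 100
Phi(-0.6) = 0.274253
= 27.4


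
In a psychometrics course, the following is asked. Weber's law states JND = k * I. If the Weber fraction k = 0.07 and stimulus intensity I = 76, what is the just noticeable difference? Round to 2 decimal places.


JND = k * I
JND = 0.07 * 76
= 5.32


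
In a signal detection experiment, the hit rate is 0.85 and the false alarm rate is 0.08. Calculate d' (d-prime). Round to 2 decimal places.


d' = z(HR) - z(FAR)
z(0.85) = 1.0364
z(0.08) = -1.4051
d' = 1.0364 - -1.4051
= 2.44


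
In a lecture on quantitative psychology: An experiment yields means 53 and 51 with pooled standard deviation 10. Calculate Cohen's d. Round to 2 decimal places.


Cohen's d = (M1 - M2) / S_pooled
= (53 - 51) / 10
= 2 / 10
= 0.20


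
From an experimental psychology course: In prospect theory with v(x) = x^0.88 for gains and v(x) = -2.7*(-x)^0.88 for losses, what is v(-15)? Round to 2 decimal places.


Since x = -15 < 0, use v(x) = -lambda*(-x)^alpha
(-x) = 15
15^0.88 = 10.8383
v(-15) = -2.7 * 10.8383
= -29.26


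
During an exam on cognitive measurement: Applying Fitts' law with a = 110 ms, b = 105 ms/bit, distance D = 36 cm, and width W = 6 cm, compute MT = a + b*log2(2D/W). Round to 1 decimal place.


MT = 110 + 105 * log2(2*36/6)
2D/W = 12.0
log2(12.0) = 3.585
MT = 110 + 105 * 3.585
= 486.4 ms


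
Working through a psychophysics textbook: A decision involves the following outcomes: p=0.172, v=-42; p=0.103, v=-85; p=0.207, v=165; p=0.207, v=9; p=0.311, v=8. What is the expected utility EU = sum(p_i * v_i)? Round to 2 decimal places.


EU = sum(p_i * v_i)
0.172 * -42 = -7.224
0.103 * -85 = -8.755
0.207 * 165 = 34.155
0.207 * 9 = 1.863
0.311 * 8 = 2.488
EU = -7.224 + -8.755 + 34.155 + 1.863 + 2.488
= 22.53


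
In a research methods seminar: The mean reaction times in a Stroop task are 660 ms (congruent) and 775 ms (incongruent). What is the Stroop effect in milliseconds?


Stroop effect = RT(incongruent) - RT(congruent)
= 775 - 660
= 115 ms


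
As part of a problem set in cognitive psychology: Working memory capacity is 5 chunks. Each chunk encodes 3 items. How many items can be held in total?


Total items = chunks * items_per_chunk
= 5 * 3
= 15


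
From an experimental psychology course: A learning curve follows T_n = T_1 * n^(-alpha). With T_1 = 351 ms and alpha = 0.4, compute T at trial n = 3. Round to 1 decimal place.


T_n = 351 * 3^(-0.4)
3^(-0.4) = 0.644394
T_n = 351 * 0.644394
= 226.2 ms


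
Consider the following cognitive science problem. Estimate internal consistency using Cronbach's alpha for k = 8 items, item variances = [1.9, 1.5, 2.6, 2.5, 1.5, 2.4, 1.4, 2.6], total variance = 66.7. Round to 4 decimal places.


alpha = (k/(k-1)) * (1 - sum(s_i^2)/s_total^2)
sum(item variances) = 16.4
k/(k-1) = 8/7 = 1.142857
1 - 16.4/66.7 = 1 - 0.245877 = 0.754123
alpha = 1.142857 * 0.754123
= 0.8619


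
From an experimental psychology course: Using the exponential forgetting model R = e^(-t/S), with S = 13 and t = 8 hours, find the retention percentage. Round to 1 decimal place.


R = e^(-t/S)
-t/S = -8/13 = -0.615385
R = e^(-0.615385) = 0.540433
Percentage = 0.540433 * 100
= 54.0


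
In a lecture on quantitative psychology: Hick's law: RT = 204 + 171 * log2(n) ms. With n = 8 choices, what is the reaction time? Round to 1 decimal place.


RT = 204 + 171 * log2(8)
log2(8) = 3.0
RT = 204 + 171 * 3.0
= 204 + 513.0
= 717.0 ms


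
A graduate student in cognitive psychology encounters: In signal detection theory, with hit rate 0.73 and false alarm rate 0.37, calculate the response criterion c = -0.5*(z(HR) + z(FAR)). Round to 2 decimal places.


c = -0.5 * (z(HR) + z(FAR))
z(0.73) = 0.6128
z(0.37) = -0.3319
c = -0.5 * (0.6128 + -0.3319)
= -0.5 * 0.2809
= -0.14


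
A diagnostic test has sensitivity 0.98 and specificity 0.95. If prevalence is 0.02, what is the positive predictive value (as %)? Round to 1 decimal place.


PPV = (sens * prev) / (sens * prev + (1-spec) * (1-prev))
Numerator = 0.98 * 0.02 = 0.0196
P(positive and no disease) = (1 - spec) * (1 - prev) = (1 - 0.95) * (1 - 0.02) = 0.049
Denominator = 0.0196 + 0.049 = 0.0686
PPV = 0.0196 / 0.0686 = 0.285714
As percentage = 28.6


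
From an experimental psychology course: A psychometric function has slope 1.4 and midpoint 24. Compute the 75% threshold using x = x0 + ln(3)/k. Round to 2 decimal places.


At P = 0.75: 0.75 = 1/(1 + e^(-k*(x-x0)))
Solving: e^(-k*(x-x0)) = 1/3
x = x0 + ln(3)/k
ln(3) = 1.0986
x = 24 + 1.0986/1.4
= 24 + 0.7847
= 24.78


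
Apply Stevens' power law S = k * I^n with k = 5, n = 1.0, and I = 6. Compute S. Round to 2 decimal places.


S = 5 * 6^1.0
6^1.0 = 6.0
S = 5 * 6.0
= 30.00


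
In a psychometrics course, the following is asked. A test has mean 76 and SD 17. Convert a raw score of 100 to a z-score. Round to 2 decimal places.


z = (X - mu) / sigma
= (100 - 76) / 17
= 24 / 17
= 1.41


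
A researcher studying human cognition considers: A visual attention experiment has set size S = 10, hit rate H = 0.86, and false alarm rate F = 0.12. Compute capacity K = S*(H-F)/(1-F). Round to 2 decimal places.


K = S * (H - F) / (1 - F)
H - F = 0.74
1 - F = 0.88
K = 10 * 0.74 / 0.88
= 8.41


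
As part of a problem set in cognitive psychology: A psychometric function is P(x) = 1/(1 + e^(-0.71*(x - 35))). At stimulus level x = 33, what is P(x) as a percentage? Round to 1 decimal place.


P(x) = 1/(1 + e^(-0.71*(33 - 35)))
Exponent = -0.71 * -2 = 1.42
e^(1.42) = 4.13712
P = 1/(1 + 4.13712) = 0.194662
Percentage = 19.5


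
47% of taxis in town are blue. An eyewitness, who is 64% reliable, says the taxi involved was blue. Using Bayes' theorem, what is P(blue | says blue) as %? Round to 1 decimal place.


P(blue | says blue) = P(says blue | blue)*P(blue) / [P(says blue | blue)*P(blue) + P(says blue | not blue)*P(not blue)]
Numerator = 0.64 * 0.47 = 0.3008
False identification = 0.36 * 0.53 = 0.1908
P = 0.3008 / (0.3008 + 0.1908)
= 0.3008 / 0.4916
As percentage = 61.2


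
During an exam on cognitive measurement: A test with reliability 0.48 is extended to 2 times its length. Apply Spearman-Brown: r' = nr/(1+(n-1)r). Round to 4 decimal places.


r_new = n*r / (1 + (n-1)*r)
Numerator = 2 * 0.48 = 0.96
Denominator = 1 + 1 * 0.48 = 1.48
r_new = 0.96 / 1.48
= 0.6486


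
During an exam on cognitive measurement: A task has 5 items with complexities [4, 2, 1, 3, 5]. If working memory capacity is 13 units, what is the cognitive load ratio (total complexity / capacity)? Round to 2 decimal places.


Total complexity = 4 + 2 + 1 + 3 + 5 = 15
Load = total / capacity = 15 / 13
= 1.15


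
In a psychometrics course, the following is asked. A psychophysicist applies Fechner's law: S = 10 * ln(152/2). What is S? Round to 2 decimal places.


S = 10 * ln(152/2)
I/I0 = 76.0
ln(76.0) = 4.3307
S = 10 * 4.3307
= 43.31


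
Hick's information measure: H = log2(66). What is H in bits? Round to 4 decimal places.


H = log2(n)
H = log2(66)
= 6.0444


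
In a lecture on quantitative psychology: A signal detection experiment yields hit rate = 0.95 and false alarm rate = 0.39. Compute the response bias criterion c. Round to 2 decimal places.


c = -0.5 * (z(HR) + z(FAR))
z(0.95) = 1.6449
z(0.39) = -0.2793
c = -0.5 * (1.6449 + -0.2793)
= -0.5 * 1.3656
= -0.68


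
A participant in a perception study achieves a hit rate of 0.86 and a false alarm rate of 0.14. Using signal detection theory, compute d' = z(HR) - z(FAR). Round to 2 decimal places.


d' = z(HR) - z(FAR)
z(0.86) = 1.0803
z(0.14) = -1.0803
d' = 1.0803 - -1.0803
= 2.16


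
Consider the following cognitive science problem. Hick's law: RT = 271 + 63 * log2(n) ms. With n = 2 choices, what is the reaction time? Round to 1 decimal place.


RT = 271 + 63 * log2(2)
log2(2) = 1.0
RT = 271 + 63 * 1.0
= 271 + 63.0
= 334.0 ms


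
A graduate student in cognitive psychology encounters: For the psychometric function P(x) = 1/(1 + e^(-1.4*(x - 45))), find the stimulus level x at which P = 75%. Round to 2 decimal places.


At P = 0.75: 0.75 = 1/(1 + e^(-k*(x-x0)))
Solving: e^(-k*(x-x0)) = 1/3
x = x0 + ln(3)/k
ln(3) = 1.0986
x = 45 + 1.0986/1.4
= 45 + 0.7847
= 45.78


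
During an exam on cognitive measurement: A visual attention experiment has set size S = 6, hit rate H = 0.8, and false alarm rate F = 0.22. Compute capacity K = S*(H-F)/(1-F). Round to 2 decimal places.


K = S * (H - F) / (1 - F)
H - F = 0.58
1 - F = 0.78
K = 6 * 0.58 / 0.78
= 4.46


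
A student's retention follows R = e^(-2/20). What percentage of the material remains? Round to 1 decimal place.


R = e^(-t/S)
-t/S = -2/20 = -0.1
R = e^(-0.1) = 0.904837
Percentage = 0.904837 * 100
= 90.5


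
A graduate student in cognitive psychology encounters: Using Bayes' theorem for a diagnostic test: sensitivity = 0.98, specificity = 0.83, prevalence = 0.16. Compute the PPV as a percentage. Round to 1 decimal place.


PPV = (sens * prev) / (sens * prev + (1-spec) * (1-prev))
Numerator = 0.98 * 0.16 = 0.1568
P(positive and no disease) = (1 - spec) * (1 - prev) = (1 - 0.83) * (1 - 0.16) = 0.1428
Denominator = 0.1568 + 0.1428 = 0.2996
PPV = 0.1568 / 0.2996 = 0.523364
As percentage = 52.3


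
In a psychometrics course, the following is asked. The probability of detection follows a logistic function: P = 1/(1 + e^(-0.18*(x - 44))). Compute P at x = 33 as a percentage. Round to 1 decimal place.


P(x) = 1/(1 + e^(-0.18*(33 - 44)))
Exponent = -0.18 * -11 = 1.98
e^(1.98) = 7.242743
P = 1/(1 + 7.242743) = 0.121319
Percentage = 12.1


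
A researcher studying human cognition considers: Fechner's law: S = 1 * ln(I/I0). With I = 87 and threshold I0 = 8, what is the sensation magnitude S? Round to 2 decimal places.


S = 1 * ln(87/8)
I/I0 = 10.875
ln(10.875) = 2.3865
S = 1 * 2.3865
= 2.39


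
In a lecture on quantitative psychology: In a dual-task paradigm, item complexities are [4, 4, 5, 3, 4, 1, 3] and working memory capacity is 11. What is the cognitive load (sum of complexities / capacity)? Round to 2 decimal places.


Total complexity = 4 + 4 + 5 + 3 + 4 + 1 + 3 = 24
Load = total / capacity = 24 / 11
= 2.18


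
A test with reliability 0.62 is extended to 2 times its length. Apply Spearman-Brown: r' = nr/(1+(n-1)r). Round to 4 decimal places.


r_new = n*r / (1 + (n-1)*r)
Numerator = 2 * 0.62 = 1.24
Denominator = 1 + 1 * 0.62 = 1.62
r_new = 1.24 / 1.62
= 0.7654


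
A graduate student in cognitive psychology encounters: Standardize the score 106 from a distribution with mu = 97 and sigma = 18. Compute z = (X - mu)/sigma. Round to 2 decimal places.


z = (X - mu) / sigma
= (106 - 97) / 18
= 9 / 18
= 0.50


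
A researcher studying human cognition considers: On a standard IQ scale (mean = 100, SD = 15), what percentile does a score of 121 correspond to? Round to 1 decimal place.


z = (IQ - mean) / SD
z = (121 - 100) / 15 = 1.4
Percentile = Phi(1.4) * 100
Phi(1.4) = 0.919243
= 91.9


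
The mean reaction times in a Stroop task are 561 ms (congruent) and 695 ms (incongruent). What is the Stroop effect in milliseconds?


Stroop effect = RT(incongruent) - RT(congruent)
= 695 - 561
= 134 ms


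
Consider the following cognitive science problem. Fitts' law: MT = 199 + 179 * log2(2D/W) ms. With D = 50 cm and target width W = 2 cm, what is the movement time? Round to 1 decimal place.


MT = 199 + 179 * log2(2*50/2)
2D/W = 50.0
log2(50.0) = 5.6439
MT = 199 + 179 * 5.6439
= 1209.3 ms


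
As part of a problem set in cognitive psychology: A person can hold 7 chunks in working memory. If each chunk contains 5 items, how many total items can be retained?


Total items = chunks * items_per_chunk
= 7 * 5
= 35


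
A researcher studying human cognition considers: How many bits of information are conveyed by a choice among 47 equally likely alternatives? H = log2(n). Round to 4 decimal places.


H = log2(n)
H = log2(47)
= 5.5546


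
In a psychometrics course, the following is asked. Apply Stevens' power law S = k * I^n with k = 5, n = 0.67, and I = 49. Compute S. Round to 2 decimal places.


S = 5 * 49^0.67
49^0.67 = 13.5654
S = 5 * 13.5654
= 67.83


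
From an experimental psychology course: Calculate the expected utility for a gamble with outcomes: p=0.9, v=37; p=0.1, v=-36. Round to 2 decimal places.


EU = sum(p_i * v_i)
0.9 * 37 = 33.3
0.1 * -36 = -3.6
EU = 33.3 + -3.6
= 29.70


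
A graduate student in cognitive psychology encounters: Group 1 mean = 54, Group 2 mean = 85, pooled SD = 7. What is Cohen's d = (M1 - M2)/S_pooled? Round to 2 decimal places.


Cohen's d = (M1 - M2) / S_pooled
= (54 - 85) / 7
= -31 / 7
= -4.43


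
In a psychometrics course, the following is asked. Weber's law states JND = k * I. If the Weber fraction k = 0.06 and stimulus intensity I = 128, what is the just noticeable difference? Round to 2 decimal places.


JND = k * I
JND = 0.06 * 128
= 7.68


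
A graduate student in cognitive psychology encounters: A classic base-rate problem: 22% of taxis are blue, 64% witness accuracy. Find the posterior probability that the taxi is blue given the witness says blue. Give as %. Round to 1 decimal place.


P(blue | says blue) = P(says blue | blue)*P(blue) / [P(says blue | blue)*P(blue) + P(says blue | not blue)*P(not blue)]
Numerator = 0.64 * 0.22 = 0.1408
False identification = 0.36 * 0.78 = 0.2808
P = 0.1408 / (0.1408 + 0.2808)
= 0.1408 / 0.4216
As percentage = 33.4


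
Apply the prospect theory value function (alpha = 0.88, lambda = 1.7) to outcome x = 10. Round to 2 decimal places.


Since x = 10 >= 0, use v(x) = x^0.88
10^0.88 = 7.5858
v(10) = 7.59


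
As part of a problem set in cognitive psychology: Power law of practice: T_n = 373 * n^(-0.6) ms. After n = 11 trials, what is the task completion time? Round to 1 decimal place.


T_n = 373 * 11^(-0.6)
11^(-0.6) = 0.237227
T_n = 373 * 0.237227
= 88.5 ms


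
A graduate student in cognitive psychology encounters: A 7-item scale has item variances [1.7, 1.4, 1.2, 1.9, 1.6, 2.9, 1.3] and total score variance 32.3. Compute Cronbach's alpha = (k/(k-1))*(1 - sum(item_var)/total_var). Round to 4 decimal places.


alpha = (k/(k-1)) * (1 - sum(s_i^2)/s_total^2)
sum(item variances) = 12.0
k/(k-1) = 7/6 = 1.166667
1 - 12.0/32.3 = 1 - 0.371517 = 0.628483
alpha = 1.166667 * 0.628483
= 0.7332


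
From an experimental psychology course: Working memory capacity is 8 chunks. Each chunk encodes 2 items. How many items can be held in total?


Total items = chunks * items_per_chunk
= 8 * 2
= 16


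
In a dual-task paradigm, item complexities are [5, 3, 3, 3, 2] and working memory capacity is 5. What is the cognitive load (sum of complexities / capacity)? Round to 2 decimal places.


Total complexity = 5 + 3 + 3 + 3 + 2 = 16
Load = total / capacity = 16 / 5
= 3.20


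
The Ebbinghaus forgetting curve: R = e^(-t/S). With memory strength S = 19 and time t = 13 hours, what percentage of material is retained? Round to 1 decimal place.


R = e^(-t/S)
-t/S = -13/19 = -0.684211
R = e^(-0.684211) = 0.504488
Percentage = 0.504488 * 100
= 50.4


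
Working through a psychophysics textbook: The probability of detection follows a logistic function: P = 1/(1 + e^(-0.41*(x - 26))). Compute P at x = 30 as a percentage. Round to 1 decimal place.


P(x) = 1/(1 + e^(-0.41*(30 - 26)))
Exponent = -0.41 * 4 = -1.64
e^(-1.64) = 0.19398
P = 1/(1 + 0.19398) = 0.837535
Percentage = 83.8


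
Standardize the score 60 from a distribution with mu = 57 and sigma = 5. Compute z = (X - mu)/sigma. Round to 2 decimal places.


z = (X - mu) / sigma
= (60 - 57) / 5
= 3 / 5
= 0.60


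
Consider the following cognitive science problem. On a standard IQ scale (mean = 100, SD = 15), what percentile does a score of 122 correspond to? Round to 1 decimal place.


z = (IQ - mean) / SD
z = (122 - 100) / 15 = 1.4667
Percentile = Phi(1.4667) * 100
Phi(1.4667) = 0.928771
= 92.9


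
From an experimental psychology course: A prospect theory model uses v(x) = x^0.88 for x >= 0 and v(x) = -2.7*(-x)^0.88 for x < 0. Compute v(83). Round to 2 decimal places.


Since x = 83 >= 0, use v(x) = x^0.88
83^0.88 = 48.8415
v(83) = 48.84


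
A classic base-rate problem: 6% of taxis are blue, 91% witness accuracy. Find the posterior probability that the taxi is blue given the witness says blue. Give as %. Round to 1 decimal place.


P(blue | says blue) = P(says blue | blue)*P(blue) / [P(says blue | blue)*P(blue) + P(says blue | not blue)*P(not blue)]
Numerator = 0.91 * 0.06 = 0.0546
False identification = 0.09 * 0.94 = 0.0846
P = 0.0546 / (0.0546 + 0.0846)
= 0.0546 / 0.1392
As percentage = 39.2


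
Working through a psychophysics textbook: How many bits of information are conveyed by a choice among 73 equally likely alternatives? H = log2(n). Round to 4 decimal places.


H = log2(n)
H = log2(73)
= 6.1898


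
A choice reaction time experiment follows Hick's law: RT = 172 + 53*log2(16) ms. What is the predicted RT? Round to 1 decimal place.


RT = 172 + 53 * log2(16)
log2(16) = 4.0
RT = 172 + 53 * 4.0
= 172 + 212.0
= 384.0 ms


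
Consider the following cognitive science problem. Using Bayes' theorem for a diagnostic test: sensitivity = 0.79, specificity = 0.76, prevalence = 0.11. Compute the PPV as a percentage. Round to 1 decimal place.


PPV = (sens * prev) / (sens * prev + (1-spec) * (1-prev))
Numerator = 0.79 * 0.11 = 0.0869
P(positive and no disease) = (1 - spec) * (1 - prev) = (1 - 0.76) * (1 - 0.11) = 0.2136
Denominator = 0.0869 + 0.2136 = 0.3005
PPV = 0.0869 / 0.3005 = 0.289185
As percentage = 28.9


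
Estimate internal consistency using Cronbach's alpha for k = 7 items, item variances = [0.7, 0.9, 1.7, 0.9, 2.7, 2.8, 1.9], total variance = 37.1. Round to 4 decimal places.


alpha = (k/(k-1)) * (1 - sum(s_i^2)/s_total^2)
sum(item variances) = 11.6
k/(k-1) = 7/6 = 1.166667
1 - 11.6/37.1 = 1 - 0.312668 = 0.687332
alpha = 1.166667 * 0.687332
= 0.8019


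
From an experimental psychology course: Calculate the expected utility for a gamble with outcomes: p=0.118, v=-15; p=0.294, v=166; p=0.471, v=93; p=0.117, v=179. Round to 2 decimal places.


EU = sum(p_i * v_i)
0.118 * -15 = -1.77
0.294 * 166 = 48.804
0.471 * 93 = 43.803
0.117 * 179 = 20.943
EU = -1.77 + 48.804 + 43.803 + 20.943
= 111.78


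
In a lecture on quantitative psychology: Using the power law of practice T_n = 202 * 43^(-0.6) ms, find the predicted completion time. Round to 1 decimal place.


T_n = 202 * 43^(-0.6)
43^(-0.6) = 0.104693
T_n = 202 * 0.104693
= 21.1 ms


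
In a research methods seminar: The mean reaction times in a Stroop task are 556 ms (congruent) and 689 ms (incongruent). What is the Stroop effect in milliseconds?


Stroop effect = RT(incongruent) - RT(congruent)
= 689 - 556
= 133 ms


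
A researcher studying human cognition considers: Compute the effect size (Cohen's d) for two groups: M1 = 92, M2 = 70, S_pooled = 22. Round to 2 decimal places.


Cohen's d = (M1 - M2) / S_pooled
= (92 - 70) / 22
= 22 / 22
= 1.00


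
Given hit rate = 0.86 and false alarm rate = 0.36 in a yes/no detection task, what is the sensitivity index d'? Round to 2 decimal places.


d' = z(HR) - z(FAR)
z(0.86) = 1.0803
z(0.36) = -0.3585
d' = 1.0803 - -0.3585
= 1.44


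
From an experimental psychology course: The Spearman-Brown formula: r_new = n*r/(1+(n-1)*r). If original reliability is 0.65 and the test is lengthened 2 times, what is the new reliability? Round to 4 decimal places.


r_new = n*r / (1 + (n-1)*r)
Numerator = 2 * 0.65 = 1.3
Denominator = 1 + 1 * 0.65 = 1.65
r_new = 1.3 / 1.65
= 0.7879


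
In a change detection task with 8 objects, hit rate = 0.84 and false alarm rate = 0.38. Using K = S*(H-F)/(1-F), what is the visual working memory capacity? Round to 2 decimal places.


K = S * (H - F) / (1 - F)
H - F = 0.46
1 - F = 0.62
K = 8 * 0.46 / 0.62
= 5.94


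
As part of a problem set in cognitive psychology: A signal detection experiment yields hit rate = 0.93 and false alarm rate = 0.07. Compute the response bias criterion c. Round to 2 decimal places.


c = -0.5 * (z(HR) + z(FAR))
z(0.93) = 1.4758
z(0.07) = -1.4758
c = -0.5 * (1.4758 + -1.4758)
= -0.5 * 0.0
= 0.00


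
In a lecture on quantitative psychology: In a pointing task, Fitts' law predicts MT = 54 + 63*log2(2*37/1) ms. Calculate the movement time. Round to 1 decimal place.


MT = 54 + 63 * log2(2*37/1)
2D/W = 74.0
log2(74.0) = 6.2095
MT = 54 + 63 * 6.2095
= 445.2 ms


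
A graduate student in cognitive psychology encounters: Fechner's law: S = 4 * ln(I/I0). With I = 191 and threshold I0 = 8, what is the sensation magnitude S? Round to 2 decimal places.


S = 4 * ln(191/8)
I/I0 = 23.875
ln(23.875) = 3.1728
S = 4 * 3.1728
= 12.69


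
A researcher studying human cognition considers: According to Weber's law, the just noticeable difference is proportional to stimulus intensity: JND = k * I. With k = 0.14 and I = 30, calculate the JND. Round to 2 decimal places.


JND = k * I
JND = 0.14 * 30
= 4.20


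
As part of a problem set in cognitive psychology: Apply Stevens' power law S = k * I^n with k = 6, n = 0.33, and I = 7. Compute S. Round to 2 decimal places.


S = 6 * 7^0.33
7^0.33 = 1.9006
S = 6 * 1.9006
= 11.40


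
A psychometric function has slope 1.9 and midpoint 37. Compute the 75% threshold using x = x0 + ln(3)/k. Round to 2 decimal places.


At P = 0.75: 0.75 = 1/(1 + e^(-k*(x-x0)))
Solving: e^(-k*(x-x0)) = 1/3
x = x0 + ln(3)/k
ln(3) = 1.0986
x = 37 + 1.0986/1.9
= 37 + 0.5782
= 37.58


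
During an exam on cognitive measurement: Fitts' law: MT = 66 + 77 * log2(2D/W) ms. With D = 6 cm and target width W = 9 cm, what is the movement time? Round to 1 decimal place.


MT = 66 + 77 * log2(2*6/9)
2D/W = 1.333333
log2(1.333333) = 0.415
MT = 66 + 77 * 0.415
= 98.0 ms


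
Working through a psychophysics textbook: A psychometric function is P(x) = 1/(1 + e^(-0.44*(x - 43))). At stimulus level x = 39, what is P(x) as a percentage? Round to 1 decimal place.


P(x) = 1/(1 + e^(-0.44*(39 - 43)))
Exponent = -0.44 * -4 = 1.76
e^(1.76) = 5.812437
P = 1/(1 + 5.812437) = 0.14679
Percentage = 14.7


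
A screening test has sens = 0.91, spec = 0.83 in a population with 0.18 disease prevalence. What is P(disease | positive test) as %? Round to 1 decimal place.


PPV = (sens * prev) / (sens * prev + (1-spec) * (1-prev))
Numerator = 0.91 * 0.18 = 0.1638
P(positive and no disease) = (1 - spec) * (1 - prev) = (1 - 0.83) * (1 - 0.18) = 0.1394
Denominator = 0.1638 + 0.1394 = 0.3032
PPV = 0.1638 / 0.3032 = 0.540237
As percentage = 54.0


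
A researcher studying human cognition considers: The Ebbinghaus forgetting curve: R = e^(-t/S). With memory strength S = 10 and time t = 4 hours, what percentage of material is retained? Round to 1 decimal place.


R = e^(-t/S)
-t/S = -4/10 = -0.4
R = e^(-0.4) = 0.67032
Percentage = 0.67032 * 100
= 67.0


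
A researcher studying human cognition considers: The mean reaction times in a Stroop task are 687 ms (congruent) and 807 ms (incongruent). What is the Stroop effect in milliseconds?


Stroop effect = RT(incongruent) - RT(congruent)
= 807 - 687
= 120 ms


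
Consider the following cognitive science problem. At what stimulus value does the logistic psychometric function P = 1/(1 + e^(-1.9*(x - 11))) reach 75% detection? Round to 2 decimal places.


At P = 0.75: 0.75 = 1/(1 + e^(-k*(x-x0)))
Solving: e^(-k*(x-x0)) = 1/3
x = x0 + ln(3)/k
ln(3) = 1.0986
x = 11 + 1.0986/1.9
= 11 + 0.5782
= 11.58


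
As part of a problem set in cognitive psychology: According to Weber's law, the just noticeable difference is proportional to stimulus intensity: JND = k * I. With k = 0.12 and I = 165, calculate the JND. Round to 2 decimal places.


JND = k * I
JND = 0.12 * 165
= 19.80


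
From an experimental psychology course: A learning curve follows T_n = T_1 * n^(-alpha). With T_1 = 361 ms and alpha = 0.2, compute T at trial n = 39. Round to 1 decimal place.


T_n = 361 * 39^(-0.2)
39^(-0.2) = 0.480604
T_n = 361 * 0.480604
= 173.5 ms


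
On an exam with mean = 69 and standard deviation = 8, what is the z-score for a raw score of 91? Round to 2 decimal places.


z = (X - mu) / sigma
= (91 - 69) / 8
= 22 / 8
= 2.75


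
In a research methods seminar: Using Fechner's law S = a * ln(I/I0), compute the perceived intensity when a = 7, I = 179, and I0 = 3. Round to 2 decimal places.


S = 7 * ln(179/3)
I/I0 = 59.666667
ln(59.666667) = 4.0888
S = 7 * 4.0888
= 28.62


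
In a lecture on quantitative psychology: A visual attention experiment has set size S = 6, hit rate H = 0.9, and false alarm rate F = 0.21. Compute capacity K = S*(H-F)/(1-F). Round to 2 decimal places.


K = S * (H - F) / (1 - F)
H - F = 0.69
1 - F = 0.79
K = 6 * 0.69 / 0.79
= 5.24


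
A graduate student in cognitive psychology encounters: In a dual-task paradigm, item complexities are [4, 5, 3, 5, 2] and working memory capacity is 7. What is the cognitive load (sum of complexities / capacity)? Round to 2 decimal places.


Total complexity = 4 + 5 + 3 + 5 + 2 = 19
Load = total / capacity = 19 / 7
= 2.71


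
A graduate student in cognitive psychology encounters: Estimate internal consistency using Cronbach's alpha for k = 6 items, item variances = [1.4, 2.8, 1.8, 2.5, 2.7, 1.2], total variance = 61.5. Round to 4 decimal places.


alpha = (k/(k-1)) * (1 - sum(s_i^2)/s_total^2)
sum(item variances) = 12.4
k/(k-1) = 6/5 = 1.2
1 - 12.4/61.5 = 1 - 0.201626 = 0.798374
alpha = 1.2 * 0.798374
= 0.9580
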